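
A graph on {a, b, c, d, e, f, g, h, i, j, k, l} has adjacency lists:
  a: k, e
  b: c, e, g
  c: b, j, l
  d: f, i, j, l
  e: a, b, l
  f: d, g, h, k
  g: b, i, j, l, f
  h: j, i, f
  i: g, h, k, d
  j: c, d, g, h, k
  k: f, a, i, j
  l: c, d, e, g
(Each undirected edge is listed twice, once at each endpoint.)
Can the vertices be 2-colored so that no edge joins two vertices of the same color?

A valid 2-coloring puts {c, d, e, g, h, k} on one side and {a, b, f, i, j, l} on the other; every edge crosses between the two sides.

Yes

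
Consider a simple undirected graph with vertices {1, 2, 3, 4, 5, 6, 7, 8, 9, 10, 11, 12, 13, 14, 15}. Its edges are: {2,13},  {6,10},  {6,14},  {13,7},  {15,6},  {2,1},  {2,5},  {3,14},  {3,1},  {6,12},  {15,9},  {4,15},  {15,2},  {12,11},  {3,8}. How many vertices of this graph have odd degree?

8

Degrees: 1:2, 2:4, 3:3, 4:1, 5:1, 6:4, 7:1, 8:1, 9:1, 10:1, 11:1, 12:2, 13:2, 14:2, 15:4
Odd-degree vertices: 3, 4, 5, 7, 8, 9, 10, 11.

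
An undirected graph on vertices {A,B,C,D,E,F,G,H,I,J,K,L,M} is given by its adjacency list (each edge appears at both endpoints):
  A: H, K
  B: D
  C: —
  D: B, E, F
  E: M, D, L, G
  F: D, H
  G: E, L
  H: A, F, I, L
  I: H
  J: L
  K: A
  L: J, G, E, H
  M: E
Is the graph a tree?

|V| = 13, |E| = 13.
It splits into 2 components, so it cannot be a tree.

No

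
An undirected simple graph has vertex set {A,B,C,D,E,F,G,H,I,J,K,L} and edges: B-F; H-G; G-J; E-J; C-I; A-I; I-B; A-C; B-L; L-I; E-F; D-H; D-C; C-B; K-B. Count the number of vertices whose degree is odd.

2

Degrees: A:2, B:5, C:4, D:2, E:2, F:2, G:2, H:2, I:4, J:2, K:1, L:2
Odd-degree vertices: B, K.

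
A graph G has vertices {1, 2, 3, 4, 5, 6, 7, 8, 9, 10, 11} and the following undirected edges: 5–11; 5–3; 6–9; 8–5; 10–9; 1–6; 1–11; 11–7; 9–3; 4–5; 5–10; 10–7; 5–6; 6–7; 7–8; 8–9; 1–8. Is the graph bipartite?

Color {2, 3, 4, 6, 8, 10, 11} black and {1, 5, 7, 9} white. No edge joins two same-colored vertices, so the graph is bipartite.

Yes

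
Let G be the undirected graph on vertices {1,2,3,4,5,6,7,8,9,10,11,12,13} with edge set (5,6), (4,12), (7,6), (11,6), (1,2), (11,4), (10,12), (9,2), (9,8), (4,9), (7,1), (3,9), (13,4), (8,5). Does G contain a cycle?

Yes

|V| = 13, |E| = 14, number of components = 1.
One cycle is 6-5-8-9-4-11-6.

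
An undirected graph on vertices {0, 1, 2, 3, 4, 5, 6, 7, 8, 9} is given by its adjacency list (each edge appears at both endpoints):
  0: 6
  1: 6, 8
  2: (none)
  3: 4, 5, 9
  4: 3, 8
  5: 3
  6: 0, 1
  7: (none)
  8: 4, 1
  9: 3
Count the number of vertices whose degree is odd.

4

Degrees: 0:1, 1:2, 2:0, 3:3, 4:2, 5:1, 6:2, 7:0, 8:2, 9:1
Odd-degree vertices: 0, 3, 5, 9.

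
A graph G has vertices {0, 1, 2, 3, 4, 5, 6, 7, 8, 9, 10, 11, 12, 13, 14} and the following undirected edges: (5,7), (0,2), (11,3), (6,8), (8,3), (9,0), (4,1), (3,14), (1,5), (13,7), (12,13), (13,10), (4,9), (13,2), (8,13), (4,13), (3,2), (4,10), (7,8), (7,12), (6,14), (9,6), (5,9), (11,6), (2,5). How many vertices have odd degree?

Degrees: 0:2, 1:2, 2:4, 3:4, 4:4, 5:4, 6:4, 7:4, 8:4, 9:4, 10:2, 11:2, 12:2, 13:6, 14:2
Odd-degree vertices: none.

0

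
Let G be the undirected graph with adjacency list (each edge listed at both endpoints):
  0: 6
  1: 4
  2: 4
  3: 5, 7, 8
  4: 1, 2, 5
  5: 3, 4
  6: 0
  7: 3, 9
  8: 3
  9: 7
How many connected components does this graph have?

Component: {0, 6}
Component: {1, 2, 3, 4, 5, 7, 8, 9}

2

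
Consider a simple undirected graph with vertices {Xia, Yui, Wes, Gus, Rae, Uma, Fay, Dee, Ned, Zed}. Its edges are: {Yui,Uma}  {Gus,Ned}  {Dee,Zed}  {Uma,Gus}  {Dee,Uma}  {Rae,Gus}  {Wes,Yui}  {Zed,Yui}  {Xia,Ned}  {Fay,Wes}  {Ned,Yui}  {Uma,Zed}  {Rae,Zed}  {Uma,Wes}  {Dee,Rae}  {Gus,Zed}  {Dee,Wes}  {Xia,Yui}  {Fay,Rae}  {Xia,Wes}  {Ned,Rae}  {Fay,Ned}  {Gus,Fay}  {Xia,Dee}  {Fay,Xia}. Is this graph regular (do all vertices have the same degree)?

Degrees: Xia:5, Yui:5, Wes:5, Gus:5, Rae:5, Uma:5, Fay:5, Dee:5, Ned:5, Zed:5
Every vertex has degree 5, so the graph is 5-regular.

Yes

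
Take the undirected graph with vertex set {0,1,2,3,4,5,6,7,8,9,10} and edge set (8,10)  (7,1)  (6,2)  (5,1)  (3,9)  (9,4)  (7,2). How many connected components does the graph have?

Component: {0}
Component: {8, 10}
Component: {3, 4, 9}
Component: {1, 2, 5, 6, 7}

4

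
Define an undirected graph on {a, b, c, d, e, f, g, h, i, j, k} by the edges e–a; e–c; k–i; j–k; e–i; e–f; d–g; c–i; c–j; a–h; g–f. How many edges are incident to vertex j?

Neighbors of j: c, k.

2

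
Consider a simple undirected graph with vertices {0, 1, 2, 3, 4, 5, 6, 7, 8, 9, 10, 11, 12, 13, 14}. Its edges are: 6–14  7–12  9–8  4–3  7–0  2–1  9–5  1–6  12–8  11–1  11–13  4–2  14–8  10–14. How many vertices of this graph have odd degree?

Degrees: 0:1, 1:3, 2:2, 3:1, 4:2, 5:1, 6:2, 7:2, 8:3, 9:2, 10:1, 11:2, 12:2, 13:1, 14:3
Odd-degree vertices: 0, 1, 3, 5, 8, 10, 13, 14.

8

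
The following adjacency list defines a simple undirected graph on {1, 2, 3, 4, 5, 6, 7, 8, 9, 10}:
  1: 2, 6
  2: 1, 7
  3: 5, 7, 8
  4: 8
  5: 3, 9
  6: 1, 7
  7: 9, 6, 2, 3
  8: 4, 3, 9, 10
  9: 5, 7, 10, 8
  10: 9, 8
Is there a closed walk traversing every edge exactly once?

No

Degrees: 1:2, 2:2, 3:3, 4:1, 5:2, 6:2, 7:4, 8:4, 9:4, 10:2
3, 4 have odd degree; an Eulerian circuit needs every degree to be even, so none exists.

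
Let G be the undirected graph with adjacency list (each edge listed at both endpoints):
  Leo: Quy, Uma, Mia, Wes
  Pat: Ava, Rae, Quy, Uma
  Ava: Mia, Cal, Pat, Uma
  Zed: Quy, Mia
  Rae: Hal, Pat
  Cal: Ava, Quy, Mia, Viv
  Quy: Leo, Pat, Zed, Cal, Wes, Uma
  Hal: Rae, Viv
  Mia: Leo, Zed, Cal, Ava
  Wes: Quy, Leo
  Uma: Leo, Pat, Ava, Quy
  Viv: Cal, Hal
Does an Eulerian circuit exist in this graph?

Yes

Degrees: Leo:4, Pat:4, Ava:4, Zed:2, Rae:2, Cal:4, Quy:6, Hal:2, Mia:4, Wes:2, Uma:4, Viv:2
Every vertex has even degree and the edges form a single connected piece, so an Eulerian circuit exists.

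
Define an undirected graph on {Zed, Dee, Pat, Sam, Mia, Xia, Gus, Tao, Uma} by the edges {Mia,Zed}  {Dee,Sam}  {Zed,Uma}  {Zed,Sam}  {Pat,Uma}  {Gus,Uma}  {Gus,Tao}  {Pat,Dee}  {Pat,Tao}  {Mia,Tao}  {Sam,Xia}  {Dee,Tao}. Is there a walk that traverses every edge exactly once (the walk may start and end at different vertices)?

Degrees: Zed:3, Dee:3, Pat:3, Sam:3, Mia:2, Xia:1, Gus:2, Tao:4, Uma:3
Odd-degree vertices: Zed, Dee, Pat, Sam, Xia, Uma (6 total).
An Eulerian trail requires 0 or 2 odd-degree vertices; here there are 6.

No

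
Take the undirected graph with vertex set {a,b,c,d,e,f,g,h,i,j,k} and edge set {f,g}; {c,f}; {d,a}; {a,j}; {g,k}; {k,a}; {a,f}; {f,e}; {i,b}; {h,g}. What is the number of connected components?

Component: {b, i}
Component: {a, c, d, e, f, g, h, j, k}

2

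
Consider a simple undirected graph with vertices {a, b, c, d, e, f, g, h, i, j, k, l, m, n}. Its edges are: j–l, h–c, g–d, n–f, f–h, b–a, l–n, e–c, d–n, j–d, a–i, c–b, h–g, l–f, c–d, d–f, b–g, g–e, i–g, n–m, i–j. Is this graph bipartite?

The cycle l-f-n-l has length 3, which is odd, so the graph is not bipartite.

No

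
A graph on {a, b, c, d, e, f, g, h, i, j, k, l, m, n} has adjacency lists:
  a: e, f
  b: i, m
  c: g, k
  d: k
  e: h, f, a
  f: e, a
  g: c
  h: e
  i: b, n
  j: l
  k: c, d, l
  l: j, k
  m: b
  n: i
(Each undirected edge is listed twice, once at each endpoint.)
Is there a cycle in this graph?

The graph has 14 vertices, 12 edges, and 3 connected components.
One cycle is a-e-f-a.

Yes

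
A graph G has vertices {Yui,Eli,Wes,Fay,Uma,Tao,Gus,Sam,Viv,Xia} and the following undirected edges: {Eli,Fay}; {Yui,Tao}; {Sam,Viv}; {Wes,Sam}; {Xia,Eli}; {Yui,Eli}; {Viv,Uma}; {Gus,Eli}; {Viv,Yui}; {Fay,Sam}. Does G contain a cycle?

Yes

|V| = 10, |E| = 10, number of components = 1.
Since 10 > 10 - 1, a cycle must exist; for instance Yui-Eli-Fay-Sam-Viv-Yui.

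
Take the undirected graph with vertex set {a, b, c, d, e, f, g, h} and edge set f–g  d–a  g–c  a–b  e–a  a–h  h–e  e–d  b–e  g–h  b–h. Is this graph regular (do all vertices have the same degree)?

No

Degrees: a:4, b:3, c:1, d:2, e:4, f:1, g:3, h:4
Degrees are not all equal (e.g. deg(c)=1 but deg(a)=4); not regular.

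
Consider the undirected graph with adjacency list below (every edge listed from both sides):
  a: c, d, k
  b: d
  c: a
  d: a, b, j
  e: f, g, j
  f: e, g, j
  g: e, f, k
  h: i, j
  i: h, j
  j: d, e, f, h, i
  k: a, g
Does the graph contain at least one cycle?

Yes

The graph has 11 vertices, 14 edges, and 1 connected component.
One cycle is j-i-h-j.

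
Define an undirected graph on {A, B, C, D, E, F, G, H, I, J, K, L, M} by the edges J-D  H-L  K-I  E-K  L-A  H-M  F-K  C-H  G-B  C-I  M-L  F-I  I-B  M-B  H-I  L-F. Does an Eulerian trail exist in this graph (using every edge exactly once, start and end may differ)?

Degrees: A:1, B:3, C:2, D:1, E:1, F:3, G:1, H:4, I:5, J:1, K:3, L:4, M:3
Odd-degree vertices: A, B, D, E, F, G, I, J, K, M (10 total).
With 10 odd-degree vertices (more than two), no single trail can use every edge.

No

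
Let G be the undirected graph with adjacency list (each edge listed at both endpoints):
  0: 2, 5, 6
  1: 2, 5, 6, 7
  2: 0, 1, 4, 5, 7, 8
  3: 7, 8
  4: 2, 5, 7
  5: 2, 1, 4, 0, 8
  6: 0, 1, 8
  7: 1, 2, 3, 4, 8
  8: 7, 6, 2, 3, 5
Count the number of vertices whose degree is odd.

Degrees: 0:3, 1:4, 2:6, 3:2, 4:3, 5:5, 6:3, 7:5, 8:5
Odd-degree vertices: 0, 4, 5, 6, 7, 8.

6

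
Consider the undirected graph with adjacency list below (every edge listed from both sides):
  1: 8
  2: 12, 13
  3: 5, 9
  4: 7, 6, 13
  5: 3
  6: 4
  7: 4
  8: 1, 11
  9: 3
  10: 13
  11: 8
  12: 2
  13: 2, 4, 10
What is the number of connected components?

3

Component: {1, 8, 11}
Component: {3, 5, 9}
Component: {2, 4, 6, 7, 10, 12, 13}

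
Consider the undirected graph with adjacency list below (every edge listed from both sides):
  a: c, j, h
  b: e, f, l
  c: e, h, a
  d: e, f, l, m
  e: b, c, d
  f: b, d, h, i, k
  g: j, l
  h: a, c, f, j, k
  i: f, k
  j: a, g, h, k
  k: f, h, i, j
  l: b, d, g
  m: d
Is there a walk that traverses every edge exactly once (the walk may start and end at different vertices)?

Degrees: a:3, b:3, c:3, d:4, e:3, f:5, g:2, h:5, i:2, j:4, k:4, l:3, m:1
Odd-degree vertices: a, b, c, e, f, h, l, m (8 total).
With 8 odd-degree vertices (more than two), no single trail can use every edge.

No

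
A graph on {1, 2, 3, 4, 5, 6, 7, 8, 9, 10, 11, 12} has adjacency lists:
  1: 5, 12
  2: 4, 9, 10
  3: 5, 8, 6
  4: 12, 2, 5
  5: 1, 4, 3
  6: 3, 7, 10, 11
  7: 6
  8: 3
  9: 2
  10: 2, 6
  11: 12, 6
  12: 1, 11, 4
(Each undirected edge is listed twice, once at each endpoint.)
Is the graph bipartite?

A valid 2-coloring puts {2, 5, 6, 8, 12} on one side and {1, 3, 4, 7, 9, 10, 11} on the other; every edge crosses between the two sides.

Yes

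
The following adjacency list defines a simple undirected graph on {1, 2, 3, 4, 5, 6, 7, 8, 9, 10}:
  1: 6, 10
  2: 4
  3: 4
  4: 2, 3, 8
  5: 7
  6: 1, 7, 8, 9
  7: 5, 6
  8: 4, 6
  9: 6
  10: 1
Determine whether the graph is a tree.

The graph has 10 vertices and 9 edges.
It is connected with exactly 9 edges, hence acyclic — it is a tree.

Yes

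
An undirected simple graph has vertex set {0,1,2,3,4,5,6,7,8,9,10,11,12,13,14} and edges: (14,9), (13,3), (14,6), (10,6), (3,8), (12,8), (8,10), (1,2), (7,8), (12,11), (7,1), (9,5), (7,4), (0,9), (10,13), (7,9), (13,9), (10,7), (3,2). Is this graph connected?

A breadth-first search from 0 visits 0, 9, 7, 14, 13, 5, 8, 4, 1, 10, 6, 3, 12, 2, 11 — all 15 vertices — so the graph is connected.

Yes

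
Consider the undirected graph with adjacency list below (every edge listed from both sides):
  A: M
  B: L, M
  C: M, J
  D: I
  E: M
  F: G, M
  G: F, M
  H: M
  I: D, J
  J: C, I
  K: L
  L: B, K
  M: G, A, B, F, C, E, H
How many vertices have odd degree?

6

Degrees: A:1, B:2, C:2, D:1, E:1, F:2, G:2, H:1, I:2, J:2, K:1, L:2, M:7
Odd-degree vertices: A, D, E, H, K, M.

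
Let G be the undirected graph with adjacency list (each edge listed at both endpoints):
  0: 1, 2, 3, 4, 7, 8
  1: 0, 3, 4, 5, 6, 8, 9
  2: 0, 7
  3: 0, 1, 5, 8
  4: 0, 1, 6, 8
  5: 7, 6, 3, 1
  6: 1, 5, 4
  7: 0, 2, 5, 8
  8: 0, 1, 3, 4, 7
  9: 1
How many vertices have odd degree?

4

Degrees: 0:6, 1:7, 2:2, 3:4, 4:4, 5:4, 6:3, 7:4, 8:5, 9:1
Odd-degree vertices: 1, 6, 8, 9.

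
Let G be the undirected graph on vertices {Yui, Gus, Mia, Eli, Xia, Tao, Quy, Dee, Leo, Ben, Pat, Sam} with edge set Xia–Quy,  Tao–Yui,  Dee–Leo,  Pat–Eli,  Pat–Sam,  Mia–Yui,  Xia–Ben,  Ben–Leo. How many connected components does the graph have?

4

Component: {Gus}
Component: {Yui, Mia, Tao}
Component: {Eli, Pat, Sam}
Component: {Xia, Quy, Dee, Leo, Ben}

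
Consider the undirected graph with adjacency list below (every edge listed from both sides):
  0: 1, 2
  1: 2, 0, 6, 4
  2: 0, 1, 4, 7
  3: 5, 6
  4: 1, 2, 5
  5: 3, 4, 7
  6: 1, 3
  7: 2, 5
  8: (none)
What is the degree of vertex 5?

3

Neighbors of 5: 3, 4, 7.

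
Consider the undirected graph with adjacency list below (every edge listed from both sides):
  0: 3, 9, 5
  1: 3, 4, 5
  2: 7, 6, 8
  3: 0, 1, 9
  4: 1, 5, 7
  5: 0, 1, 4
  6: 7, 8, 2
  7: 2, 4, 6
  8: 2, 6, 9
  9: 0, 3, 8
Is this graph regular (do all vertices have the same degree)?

Yes

Degrees: 0:3, 1:3, 2:3, 3:3, 4:3, 5:3, 6:3, 7:3, 8:3, 9:3
All degrees equal 3; the graph is regular.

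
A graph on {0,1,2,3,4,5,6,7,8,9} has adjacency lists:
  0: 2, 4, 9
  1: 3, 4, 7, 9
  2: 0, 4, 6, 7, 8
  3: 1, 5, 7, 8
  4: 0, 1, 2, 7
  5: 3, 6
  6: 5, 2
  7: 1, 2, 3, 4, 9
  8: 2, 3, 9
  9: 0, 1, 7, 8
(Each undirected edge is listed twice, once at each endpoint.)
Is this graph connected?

Starting from 0 and exploring outward reaches every vertex (0, 9, 2, 4, 7, 8, 1, 6, 3, 5); the graph is connected.

Yes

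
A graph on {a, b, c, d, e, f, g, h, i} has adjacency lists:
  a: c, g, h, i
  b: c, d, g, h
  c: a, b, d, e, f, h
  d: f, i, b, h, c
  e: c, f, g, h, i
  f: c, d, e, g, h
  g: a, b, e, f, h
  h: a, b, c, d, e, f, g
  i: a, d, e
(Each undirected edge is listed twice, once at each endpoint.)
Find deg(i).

Neighbors of i: a, d, e.

3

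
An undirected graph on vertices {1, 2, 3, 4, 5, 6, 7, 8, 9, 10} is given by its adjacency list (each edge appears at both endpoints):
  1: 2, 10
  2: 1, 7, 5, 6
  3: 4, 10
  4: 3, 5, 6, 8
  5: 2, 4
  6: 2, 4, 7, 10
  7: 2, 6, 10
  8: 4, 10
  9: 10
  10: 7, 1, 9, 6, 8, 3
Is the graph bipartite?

7-6-10-7 is an odd cycle (length 3), and a bipartite graph can contain only even cycles.

No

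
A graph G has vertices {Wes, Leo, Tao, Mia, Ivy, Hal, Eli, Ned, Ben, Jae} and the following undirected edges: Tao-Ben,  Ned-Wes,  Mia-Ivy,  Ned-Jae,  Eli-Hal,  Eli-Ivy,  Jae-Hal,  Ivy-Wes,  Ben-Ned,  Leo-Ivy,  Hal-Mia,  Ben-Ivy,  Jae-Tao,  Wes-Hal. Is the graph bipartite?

Yes

Partition the vertices as {Tao, Ivy, Hal, Ned} vs {Wes, Leo, Mia, Eli, Ben, Jae}. Each listed edge has one endpoint in each part, so the graph is bipartite.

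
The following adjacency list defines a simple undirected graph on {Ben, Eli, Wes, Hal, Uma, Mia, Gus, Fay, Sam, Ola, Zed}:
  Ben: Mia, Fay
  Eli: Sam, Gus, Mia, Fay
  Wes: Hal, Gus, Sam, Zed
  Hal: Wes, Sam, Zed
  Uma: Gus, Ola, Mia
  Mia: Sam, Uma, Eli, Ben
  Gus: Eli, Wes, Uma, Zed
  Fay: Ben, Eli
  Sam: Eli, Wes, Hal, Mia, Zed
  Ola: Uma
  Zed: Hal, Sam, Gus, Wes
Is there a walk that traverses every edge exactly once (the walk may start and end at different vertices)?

No

Degrees: Ben:2, Eli:4, Wes:4, Hal:3, Uma:3, Mia:4, Gus:4, Fay:2, Sam:5, Ola:1, Zed:4
Odd-degree vertices: Hal, Uma, Sam, Ola (4 total).
With 4 odd-degree vertices (more than two), no single trail can use every edge.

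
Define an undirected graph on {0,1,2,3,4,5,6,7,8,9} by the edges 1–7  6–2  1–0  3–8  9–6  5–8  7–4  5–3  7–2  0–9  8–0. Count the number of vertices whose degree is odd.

Degrees: 0:3, 1:2, 2:2, 3:2, 4:1, 5:2, 6:2, 7:3, 8:3, 9:2
Odd-degree vertices: 0, 4, 7, 8.

4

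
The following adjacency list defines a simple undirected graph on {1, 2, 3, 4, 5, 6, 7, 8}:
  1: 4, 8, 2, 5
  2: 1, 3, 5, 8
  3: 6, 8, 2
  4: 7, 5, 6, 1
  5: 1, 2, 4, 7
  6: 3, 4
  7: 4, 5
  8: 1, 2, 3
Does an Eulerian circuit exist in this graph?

Degrees: 1:4, 2:4, 3:3, 4:4, 5:4, 6:2, 7:2, 8:3
Vertices with odd degree: 3, 8. An Eulerian circuit requires all degrees even.

No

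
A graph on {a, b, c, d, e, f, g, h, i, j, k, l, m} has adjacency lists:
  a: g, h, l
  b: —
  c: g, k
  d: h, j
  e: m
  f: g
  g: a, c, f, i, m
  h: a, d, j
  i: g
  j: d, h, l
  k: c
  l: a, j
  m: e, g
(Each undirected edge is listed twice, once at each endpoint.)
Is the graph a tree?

|V| = 13, |E| = 13.
It is not connected, so it is not a tree.

No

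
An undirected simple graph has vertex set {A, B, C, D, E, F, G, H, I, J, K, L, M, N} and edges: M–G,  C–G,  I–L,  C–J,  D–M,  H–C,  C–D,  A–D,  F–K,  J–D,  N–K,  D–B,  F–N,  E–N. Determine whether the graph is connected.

Component: {I, L}
Component: {E, F, K, N}
Component: {A, B, C, D, G, H, J, M}
No edge joins these 3 groups, so the graph is disconnected.

No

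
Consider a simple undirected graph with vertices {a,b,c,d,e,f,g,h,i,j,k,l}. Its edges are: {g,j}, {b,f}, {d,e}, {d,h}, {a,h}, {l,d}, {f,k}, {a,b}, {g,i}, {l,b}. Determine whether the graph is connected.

No

Component: {c}
Component: {g, i, j}
Component: {a, b, d, e, f, h, k, l}
There are 3 separate components, so the graph is not connected.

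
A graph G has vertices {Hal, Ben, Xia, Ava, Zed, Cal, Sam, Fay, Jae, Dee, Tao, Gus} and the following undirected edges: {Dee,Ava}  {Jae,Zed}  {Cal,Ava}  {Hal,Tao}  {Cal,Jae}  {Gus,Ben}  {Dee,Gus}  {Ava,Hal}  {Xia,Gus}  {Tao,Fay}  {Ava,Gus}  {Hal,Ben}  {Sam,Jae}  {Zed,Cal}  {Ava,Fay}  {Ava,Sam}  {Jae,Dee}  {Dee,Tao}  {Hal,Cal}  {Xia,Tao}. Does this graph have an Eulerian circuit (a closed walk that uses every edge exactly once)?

Yes

Degrees: Hal:4, Ben:2, Xia:2, Ava:6, Zed:2, Cal:4, Sam:2, Fay:2, Jae:4, Dee:4, Tao:4, Gus:4
All degrees are even and the non-isolated vertices are connected — an Eulerian circuit exists.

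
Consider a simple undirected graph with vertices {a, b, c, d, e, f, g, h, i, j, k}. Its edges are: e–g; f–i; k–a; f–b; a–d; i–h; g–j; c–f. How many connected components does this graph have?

Component: {a, d, k}
Component: {e, g, j}
Component: {b, c, f, h, i}

3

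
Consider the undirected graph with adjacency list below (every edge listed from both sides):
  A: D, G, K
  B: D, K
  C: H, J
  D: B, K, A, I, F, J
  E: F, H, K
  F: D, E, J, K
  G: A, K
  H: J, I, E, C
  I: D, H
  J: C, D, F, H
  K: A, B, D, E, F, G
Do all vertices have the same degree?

No

Degrees: A:3, B:2, C:2, D:6, E:3, F:4, G:2, H:4, I:2, J:4, K:6
Vertex B has degree 2 while D has degree 6, so the graph is not regular.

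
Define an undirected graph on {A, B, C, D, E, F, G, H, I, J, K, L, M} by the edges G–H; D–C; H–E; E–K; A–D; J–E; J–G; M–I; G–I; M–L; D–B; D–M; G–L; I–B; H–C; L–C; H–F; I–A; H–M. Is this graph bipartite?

Yes

A valid 2-coloring puts {D, H, I, J, K, L} on one side and {A, B, C, E, F, G, M} on the other; every edge crosses between the two sides.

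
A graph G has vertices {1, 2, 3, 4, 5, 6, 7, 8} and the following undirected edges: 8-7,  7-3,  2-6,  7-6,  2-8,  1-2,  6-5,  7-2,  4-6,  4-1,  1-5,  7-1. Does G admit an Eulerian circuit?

No

Degrees: 1:4, 2:4, 3:1, 4:2, 5:2, 6:4, 7:5, 8:2
Vertices with odd degree: 3, 7. An Eulerian circuit requires all degrees even.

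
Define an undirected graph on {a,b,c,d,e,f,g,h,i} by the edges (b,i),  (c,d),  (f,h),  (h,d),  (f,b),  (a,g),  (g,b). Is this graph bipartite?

Yes

Color {d, e, f, g, i} black and {a, b, c, h} white. No edge joins two same-colored vertices, so the graph is bipartite.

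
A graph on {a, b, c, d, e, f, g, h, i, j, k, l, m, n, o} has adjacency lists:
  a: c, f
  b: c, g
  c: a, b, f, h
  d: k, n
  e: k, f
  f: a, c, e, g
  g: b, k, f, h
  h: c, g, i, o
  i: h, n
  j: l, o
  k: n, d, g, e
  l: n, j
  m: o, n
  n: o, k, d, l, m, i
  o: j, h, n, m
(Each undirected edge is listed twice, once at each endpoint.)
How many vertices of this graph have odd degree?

Degrees: a:2, b:2, c:4, d:2, e:2, f:4, g:4, h:4, i:2, j:2, k:4, l:2, m:2, n:6, o:4
Odd-degree vertices: none.

0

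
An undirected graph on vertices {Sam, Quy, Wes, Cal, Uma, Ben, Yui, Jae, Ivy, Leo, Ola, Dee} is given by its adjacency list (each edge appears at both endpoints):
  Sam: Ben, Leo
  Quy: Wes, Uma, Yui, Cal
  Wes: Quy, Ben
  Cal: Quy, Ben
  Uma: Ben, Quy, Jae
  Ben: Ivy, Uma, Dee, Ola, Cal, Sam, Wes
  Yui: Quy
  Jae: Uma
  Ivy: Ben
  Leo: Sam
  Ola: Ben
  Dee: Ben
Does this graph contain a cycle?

|V| = 12, |E| = 13, number of components = 1.
Since 13 > 12 - 1, a cycle must exist; for instance Ben-Uma-Quy-Cal-Ben.

Yes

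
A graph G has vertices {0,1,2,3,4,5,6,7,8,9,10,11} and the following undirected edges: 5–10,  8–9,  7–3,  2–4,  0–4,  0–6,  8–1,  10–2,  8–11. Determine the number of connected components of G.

Component: {3, 7}
Component: {1, 8, 9, 11}
Component: {0, 2, 4, 5, 6, 10}

3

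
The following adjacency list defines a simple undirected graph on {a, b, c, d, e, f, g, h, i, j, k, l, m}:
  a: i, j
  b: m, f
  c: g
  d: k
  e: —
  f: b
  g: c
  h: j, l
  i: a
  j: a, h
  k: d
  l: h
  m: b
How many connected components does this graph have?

Component: {e}
Component: {c, g}
Component: {d, k}
Component: {b, f, m}
Component: {a, h, i, j, l}

5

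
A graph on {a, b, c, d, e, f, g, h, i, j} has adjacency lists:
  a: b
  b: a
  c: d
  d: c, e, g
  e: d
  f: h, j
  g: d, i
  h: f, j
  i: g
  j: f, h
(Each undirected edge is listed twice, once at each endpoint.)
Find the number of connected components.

Component: {a, b}
Component: {f, h, j}
Component: {c, d, e, g, i}

3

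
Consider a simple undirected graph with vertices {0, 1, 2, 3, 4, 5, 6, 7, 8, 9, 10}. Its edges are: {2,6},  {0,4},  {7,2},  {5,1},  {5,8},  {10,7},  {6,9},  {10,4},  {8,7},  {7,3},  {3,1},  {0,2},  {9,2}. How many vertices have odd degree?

0

Degrees: 0:2, 1:2, 2:4, 3:2, 4:2, 5:2, 6:2, 7:4, 8:2, 9:2, 10:2
Odd-degree vertices: none.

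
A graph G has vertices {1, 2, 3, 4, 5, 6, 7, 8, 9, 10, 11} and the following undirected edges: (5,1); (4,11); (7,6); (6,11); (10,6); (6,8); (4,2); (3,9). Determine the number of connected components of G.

3

Component: {1, 5}
Component: {3, 9}
Component: {2, 4, 6, 7, 8, 10, 11}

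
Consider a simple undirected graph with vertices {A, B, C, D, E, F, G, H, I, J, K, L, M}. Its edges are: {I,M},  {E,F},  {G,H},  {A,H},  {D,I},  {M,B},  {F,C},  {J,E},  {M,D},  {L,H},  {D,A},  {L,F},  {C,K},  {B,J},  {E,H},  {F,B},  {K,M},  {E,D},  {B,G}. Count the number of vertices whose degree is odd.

0

Degrees: A:2, B:4, C:2, D:4, E:4, F:4, G:2, H:4, I:2, J:2, K:2, L:2, M:4
Odd-degree vertices: none.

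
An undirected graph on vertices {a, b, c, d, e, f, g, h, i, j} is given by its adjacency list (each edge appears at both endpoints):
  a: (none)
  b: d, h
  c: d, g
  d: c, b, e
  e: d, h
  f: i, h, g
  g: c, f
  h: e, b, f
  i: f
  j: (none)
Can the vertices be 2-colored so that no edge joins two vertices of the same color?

Partition the vertices as {a, d, g, h, i, j} vs {b, c, e, f}. Each listed edge has one endpoint in each part, so the graph is bipartite.

Yes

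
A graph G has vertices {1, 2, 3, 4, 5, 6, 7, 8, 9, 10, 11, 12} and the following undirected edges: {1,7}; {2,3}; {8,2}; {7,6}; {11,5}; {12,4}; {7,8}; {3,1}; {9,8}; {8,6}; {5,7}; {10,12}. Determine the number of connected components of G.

2

Component: {4, 10, 12}
Component: {1, 2, 3, 5, 6, 7, 8, 9, 11}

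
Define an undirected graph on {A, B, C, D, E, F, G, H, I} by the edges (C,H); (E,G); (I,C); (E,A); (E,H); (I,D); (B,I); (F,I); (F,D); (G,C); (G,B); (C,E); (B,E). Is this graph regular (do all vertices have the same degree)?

No

Degrees: A:1, B:3, C:4, D:2, E:5, F:2, G:3, H:2, I:4
Degrees are not all equal (e.g. deg(A)=1 but deg(E)=5); not regular.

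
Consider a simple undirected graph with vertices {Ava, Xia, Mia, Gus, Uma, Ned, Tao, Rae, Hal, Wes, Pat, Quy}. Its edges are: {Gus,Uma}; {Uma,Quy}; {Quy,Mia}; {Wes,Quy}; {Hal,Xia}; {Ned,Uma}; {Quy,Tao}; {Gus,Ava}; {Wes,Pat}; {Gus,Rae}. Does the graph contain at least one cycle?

No

The graph has 12 vertices, 10 edges, and 2 connected components.
Since 10 = 12 - 2, the graph is a forest and contains no cycle.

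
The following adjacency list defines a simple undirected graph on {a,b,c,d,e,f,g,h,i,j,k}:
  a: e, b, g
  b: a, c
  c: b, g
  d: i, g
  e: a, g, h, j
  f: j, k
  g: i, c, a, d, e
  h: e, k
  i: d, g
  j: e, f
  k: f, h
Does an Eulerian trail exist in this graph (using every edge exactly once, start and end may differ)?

Yes

Degrees: a:3, b:2, c:2, d:2, e:4, f:2, g:5, h:2, i:2, j:2, k:2
Odd-degree vertices: a, g (2 total).
With 2 odd-degree vertices and all edges in one connected piece, an Eulerian trail exists (from a to g).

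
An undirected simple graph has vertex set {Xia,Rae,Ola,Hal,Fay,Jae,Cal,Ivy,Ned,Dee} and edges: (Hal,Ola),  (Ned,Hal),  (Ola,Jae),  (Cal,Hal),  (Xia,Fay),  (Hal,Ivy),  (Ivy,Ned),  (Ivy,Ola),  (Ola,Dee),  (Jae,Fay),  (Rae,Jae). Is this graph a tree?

|V| = 10, |E| = 11.
A tree on 10 vertices has exactly 9 edges; this graph has 11, so it contains a cycle and is not a tree.

No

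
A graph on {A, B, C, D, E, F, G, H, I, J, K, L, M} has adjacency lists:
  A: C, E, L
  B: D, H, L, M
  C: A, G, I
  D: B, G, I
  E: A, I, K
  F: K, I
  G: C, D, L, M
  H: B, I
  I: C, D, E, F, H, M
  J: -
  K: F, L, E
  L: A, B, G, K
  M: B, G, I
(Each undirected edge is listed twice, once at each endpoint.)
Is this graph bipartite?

Yes

A valid 2-coloring puts {C, D, E, F, H, J, L, M} on one side and {A, B, G, I, K} on the other; every edge crosses between the two sides.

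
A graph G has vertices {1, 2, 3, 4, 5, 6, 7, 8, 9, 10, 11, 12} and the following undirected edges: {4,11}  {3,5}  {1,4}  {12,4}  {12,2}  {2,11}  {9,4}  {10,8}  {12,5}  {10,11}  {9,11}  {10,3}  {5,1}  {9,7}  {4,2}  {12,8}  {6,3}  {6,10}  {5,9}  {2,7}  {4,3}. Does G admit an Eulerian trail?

Yes

Degrees: 1:2, 2:4, 3:4, 4:6, 5:4, 6:2, 7:2, 8:2, 9:4, 10:4, 11:4, 12:4
Odd-degree vertices: none (0 total).
The non-isolated vertices are connected and exactly 0 have odd degree, so an Eulerian trail exists.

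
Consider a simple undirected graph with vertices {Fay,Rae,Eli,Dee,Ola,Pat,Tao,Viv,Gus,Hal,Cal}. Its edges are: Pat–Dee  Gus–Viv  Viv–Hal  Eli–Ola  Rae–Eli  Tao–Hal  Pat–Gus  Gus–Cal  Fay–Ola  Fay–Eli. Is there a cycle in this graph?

The graph has 11 vertices, 10 edges, and 2 connected components.
One cycle is Fay-Ola-Eli-Fay.

Yes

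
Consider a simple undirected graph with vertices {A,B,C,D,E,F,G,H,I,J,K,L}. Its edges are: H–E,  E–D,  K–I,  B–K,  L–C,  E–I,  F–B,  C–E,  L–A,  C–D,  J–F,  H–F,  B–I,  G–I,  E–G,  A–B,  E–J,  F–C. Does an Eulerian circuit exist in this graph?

Degrees: A:2, B:4, C:4, D:2, E:6, F:4, G:2, H:2, I:4, J:2, K:2, L:2
All degrees are even and the non-isolated vertices are connected — an Eulerian circuit exists.

Yes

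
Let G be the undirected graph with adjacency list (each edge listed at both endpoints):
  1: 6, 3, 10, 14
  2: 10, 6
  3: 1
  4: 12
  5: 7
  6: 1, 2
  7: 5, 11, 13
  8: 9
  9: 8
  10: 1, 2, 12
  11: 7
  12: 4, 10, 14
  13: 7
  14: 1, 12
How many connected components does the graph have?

3

Component: {8, 9}
Component: {5, 7, 11, 13}
Component: {1, 2, 3, 4, 6, 10, 12, 14}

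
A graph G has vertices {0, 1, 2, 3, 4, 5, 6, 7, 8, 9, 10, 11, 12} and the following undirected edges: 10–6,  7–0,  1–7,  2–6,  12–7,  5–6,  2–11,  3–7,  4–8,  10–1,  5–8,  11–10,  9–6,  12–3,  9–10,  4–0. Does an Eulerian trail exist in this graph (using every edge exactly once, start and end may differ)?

Degrees: 0:2, 1:2, 2:2, 3:2, 4:2, 5:2, 6:4, 7:4, 8:2, 9:2, 10:4, 11:2, 12:2
Odd-degree vertices: none (0 total).
The non-isolated vertices are connected and exactly 0 have odd degree, so an Eulerian trail exists.

Yes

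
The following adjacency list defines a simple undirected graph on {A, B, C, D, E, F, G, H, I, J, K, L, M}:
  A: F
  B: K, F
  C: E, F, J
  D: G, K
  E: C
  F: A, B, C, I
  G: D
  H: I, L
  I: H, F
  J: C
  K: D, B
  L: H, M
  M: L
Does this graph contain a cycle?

No

|V| = 13, |E| = 12, number of components = 1.
Since 12 = 13 - 1, the graph is a forest and contains no cycle.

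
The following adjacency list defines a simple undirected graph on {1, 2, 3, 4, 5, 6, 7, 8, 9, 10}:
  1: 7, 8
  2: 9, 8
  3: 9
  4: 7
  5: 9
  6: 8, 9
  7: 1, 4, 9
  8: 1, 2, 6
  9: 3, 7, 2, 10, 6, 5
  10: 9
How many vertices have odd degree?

Degrees: 1:2, 2:2, 3:1, 4:1, 5:1, 6:2, 7:3, 8:3, 9:6, 10:1
Odd-degree vertices: 3, 4, 5, 7, 8, 10.

6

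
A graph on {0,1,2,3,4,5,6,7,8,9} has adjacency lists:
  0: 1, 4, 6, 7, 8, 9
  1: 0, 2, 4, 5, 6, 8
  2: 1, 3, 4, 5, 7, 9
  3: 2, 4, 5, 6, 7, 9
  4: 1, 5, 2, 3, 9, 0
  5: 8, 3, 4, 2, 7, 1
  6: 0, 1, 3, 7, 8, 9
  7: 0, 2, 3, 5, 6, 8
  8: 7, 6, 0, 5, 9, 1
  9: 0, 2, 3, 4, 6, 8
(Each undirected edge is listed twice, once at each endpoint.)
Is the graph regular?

Degrees: 0:6, 1:6, 2:6, 3:6, 4:6, 5:6, 6:6, 7:6, 8:6, 9:6
All degrees equal 6; the graph is regular.

Yes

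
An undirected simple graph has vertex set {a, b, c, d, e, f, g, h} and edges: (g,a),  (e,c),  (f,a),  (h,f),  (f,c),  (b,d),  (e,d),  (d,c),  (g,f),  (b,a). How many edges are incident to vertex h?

Neighbors of h: f.

1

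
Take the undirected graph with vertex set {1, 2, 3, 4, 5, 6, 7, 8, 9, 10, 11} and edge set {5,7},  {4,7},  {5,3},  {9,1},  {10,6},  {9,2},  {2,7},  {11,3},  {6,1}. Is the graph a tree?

No

|V| = 11, |E| = 9.
It splits into 2 components, so it cannot be a tree.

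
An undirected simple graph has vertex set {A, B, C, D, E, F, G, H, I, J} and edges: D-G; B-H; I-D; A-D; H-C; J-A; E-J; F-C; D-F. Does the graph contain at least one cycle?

|V| = 10, |E| = 9, number of components = 1.
A forest on 10 vertices with 1 component has exactly 9 edges, which matches — so no cycle.

No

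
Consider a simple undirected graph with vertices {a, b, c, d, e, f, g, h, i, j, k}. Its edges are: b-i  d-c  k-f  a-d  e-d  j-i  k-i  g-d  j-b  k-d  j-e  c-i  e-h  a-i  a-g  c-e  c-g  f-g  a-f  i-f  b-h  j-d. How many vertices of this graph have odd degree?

2

Degrees: a:4, b:3, c:4, d:6, e:4, f:4, g:4, h:2, i:6, j:4, k:3
Odd-degree vertices: b, k.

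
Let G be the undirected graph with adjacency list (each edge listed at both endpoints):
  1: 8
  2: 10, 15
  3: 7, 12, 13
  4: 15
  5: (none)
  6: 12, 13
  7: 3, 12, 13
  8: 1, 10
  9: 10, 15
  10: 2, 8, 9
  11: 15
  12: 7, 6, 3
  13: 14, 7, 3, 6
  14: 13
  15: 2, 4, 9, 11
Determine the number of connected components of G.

Component: {5}
Component: {3, 6, 7, 12, 13, 14}
Component: {1, 2, 4, 8, 9, 10, 11, 15}

3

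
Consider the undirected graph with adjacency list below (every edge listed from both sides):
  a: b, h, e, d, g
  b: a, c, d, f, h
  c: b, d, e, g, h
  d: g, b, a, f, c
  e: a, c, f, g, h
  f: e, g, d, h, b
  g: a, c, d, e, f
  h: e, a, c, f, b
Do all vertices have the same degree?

Degrees: a:5, b:5, c:5, d:5, e:5, f:5, g:5, h:5
All degrees equal 5; the graph is regular.

Yes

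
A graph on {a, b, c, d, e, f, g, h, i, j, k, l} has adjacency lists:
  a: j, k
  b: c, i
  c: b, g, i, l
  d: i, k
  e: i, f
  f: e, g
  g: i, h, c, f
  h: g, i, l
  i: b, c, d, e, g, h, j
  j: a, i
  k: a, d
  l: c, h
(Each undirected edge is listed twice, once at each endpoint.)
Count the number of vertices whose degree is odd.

Degrees: a:2, b:2, c:4, d:2, e:2, f:2, g:4, h:3, i:7, j:2, k:2, l:2
Odd-degree vertices: h, i.

2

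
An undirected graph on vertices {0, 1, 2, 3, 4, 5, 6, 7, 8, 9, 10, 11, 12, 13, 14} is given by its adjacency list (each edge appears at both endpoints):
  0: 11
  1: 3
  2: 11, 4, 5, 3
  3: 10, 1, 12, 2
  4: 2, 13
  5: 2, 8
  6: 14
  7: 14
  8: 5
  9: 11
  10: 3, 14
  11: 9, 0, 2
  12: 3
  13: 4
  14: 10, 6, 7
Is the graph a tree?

The graph has 15 vertices and 14 edges.
It is connected with exactly 14 edges, hence acyclic — it is a tree.

Yes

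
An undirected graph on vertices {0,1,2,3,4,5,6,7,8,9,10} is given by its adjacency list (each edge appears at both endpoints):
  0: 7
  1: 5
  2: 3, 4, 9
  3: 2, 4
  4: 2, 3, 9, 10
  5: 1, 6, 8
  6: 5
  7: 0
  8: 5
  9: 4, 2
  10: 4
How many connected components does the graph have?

3

Component: {0, 7}
Component: {1, 5, 6, 8}
Component: {2, 3, 4, 9, 10}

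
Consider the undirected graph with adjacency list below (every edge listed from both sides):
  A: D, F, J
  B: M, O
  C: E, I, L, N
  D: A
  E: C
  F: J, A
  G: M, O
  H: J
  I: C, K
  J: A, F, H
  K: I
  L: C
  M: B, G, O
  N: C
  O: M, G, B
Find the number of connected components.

3

Component: {B, G, M, O}
Component: {A, D, F, H, J}
Component: {C, E, I, K, L, N}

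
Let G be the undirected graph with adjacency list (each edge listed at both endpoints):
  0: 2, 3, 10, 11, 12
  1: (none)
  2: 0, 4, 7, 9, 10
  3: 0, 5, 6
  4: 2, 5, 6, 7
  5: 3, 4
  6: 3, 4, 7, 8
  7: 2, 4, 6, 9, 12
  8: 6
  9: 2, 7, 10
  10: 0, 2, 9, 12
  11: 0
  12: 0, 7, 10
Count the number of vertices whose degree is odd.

8

Degrees: 0:5, 1:0, 2:5, 3:3, 4:4, 5:2, 6:4, 7:5, 8:1, 9:3, 10:4, 11:1, 12:3
Odd-degree vertices: 0, 2, 3, 7, 8, 9, 11, 12.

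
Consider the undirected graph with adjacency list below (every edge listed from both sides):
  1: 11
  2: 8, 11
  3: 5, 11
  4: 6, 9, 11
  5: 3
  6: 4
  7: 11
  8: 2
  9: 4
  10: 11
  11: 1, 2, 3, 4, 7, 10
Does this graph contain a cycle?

|V| = 11, |E| = 10, number of components = 1.
A forest on 11 vertices with 1 component has exactly 10 edges, which matches — so no cycle.

No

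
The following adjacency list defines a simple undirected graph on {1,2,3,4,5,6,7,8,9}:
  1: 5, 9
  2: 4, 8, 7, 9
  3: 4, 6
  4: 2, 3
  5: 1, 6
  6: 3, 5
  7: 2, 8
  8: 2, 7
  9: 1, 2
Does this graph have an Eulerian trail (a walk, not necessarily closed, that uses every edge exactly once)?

Yes

Degrees: 1:2, 2:4, 3:2, 4:2, 5:2, 6:2, 7:2, 8:2, 9:2
Odd-degree vertices: none (0 total).
The non-isolated vertices are connected and exactly 0 have odd degree, so an Eulerian trail exists.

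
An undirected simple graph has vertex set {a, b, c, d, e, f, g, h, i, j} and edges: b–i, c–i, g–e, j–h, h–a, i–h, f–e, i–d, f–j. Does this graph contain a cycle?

No

The graph has 10 vertices, 9 edges, and 1 connected component.
Since 9 = 10 - 1, the graph is a forest and contains no cycle.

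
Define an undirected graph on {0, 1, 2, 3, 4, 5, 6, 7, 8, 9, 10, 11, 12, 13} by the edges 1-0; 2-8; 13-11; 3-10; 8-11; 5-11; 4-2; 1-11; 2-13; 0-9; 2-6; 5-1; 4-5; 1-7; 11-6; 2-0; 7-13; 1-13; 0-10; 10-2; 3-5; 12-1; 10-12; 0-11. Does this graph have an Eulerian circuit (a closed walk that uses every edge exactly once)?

Degrees: 0:5, 1:6, 2:6, 3:2, 4:2, 5:4, 6:2, 7:2, 8:2, 9:1, 10:4, 11:6, 12:2, 13:4
0, 9 have odd degree; an Eulerian circuit needs every degree to be even, so none exists.

No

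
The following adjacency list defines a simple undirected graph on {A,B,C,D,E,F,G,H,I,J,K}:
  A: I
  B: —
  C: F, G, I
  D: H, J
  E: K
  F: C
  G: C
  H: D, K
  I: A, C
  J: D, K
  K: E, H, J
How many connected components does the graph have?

Component: {B}
Component: {A, C, F, G, I}
Component: {D, E, H, J, K}

3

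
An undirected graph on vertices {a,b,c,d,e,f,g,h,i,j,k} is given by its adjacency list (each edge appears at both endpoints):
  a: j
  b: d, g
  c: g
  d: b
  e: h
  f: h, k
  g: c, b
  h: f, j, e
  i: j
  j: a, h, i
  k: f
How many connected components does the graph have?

Component: {b, c, d, g}
Component: {a, e, f, h, i, j, k}

2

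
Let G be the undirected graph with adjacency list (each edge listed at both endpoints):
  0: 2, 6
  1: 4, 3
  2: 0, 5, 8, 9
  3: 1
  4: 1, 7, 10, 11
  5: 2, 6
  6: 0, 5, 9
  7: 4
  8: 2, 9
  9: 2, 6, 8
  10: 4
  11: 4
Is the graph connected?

No

Component: {0, 2, 5, 6, 8, 9}
Component: {1, 3, 4, 7, 10, 11}
There are 2 separate components, so the graph is not connected.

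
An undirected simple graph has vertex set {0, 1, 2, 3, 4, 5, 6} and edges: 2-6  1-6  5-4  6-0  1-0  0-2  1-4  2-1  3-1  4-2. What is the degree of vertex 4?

3

Neighbors of 4: 1, 2, 5.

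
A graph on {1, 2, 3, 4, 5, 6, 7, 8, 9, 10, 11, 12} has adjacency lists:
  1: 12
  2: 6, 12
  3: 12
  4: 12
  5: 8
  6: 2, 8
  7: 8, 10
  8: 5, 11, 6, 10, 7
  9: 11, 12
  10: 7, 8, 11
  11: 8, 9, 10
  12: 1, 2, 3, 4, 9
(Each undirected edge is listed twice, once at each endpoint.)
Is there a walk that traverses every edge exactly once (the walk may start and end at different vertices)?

Degrees: 1:1, 2:2, 3:1, 4:1, 5:1, 6:2, 7:2, 8:5, 9:2, 10:3, 11:3, 12:5
Odd-degree vertices: 1, 3, 4, 5, 8, 10, 11, 12 (8 total).
With 8 odd-degree vertices (more than two), no single trail can use every edge.

No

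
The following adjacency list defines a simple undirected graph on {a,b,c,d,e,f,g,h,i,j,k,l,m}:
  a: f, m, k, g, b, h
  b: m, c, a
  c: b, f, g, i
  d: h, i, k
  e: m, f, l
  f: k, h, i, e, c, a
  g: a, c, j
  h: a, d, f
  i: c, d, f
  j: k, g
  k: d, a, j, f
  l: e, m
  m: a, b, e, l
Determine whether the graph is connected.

Yes

Starting from a and exploring outward reaches every vertex (a, m, b, g, h, k, f, l, e, c, j, d, i); the graph is connected.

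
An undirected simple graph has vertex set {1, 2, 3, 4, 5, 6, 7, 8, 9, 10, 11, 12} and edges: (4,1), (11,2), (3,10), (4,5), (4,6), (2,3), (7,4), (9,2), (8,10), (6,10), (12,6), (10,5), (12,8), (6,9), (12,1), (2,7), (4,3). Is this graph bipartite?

The cycle 6-9-2-7-4-6 has length 5, which is odd, so the graph is not bipartite.

No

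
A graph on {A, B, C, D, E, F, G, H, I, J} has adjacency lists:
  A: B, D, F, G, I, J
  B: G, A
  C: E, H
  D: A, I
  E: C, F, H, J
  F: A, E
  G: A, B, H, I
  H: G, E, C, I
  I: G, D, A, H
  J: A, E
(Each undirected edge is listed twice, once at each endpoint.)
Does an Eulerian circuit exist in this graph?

Degrees: A:6, B:2, C:2, D:2, E:4, F:2, G:4, H:4, I:4, J:2
Every vertex has even degree and the edges form a single connected piece, so an Eulerian circuit exists.

Yes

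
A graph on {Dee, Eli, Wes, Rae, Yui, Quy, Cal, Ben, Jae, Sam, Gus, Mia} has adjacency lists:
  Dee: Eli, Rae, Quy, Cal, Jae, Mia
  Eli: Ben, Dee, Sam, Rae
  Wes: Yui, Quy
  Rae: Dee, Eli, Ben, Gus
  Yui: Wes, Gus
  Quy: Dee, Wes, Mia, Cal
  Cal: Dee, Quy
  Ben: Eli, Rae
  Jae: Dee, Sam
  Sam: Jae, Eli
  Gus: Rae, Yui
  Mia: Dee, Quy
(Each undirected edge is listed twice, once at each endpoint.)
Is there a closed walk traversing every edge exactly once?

Yes

Degrees: Dee:6, Eli:4, Wes:2, Rae:4, Yui:2, Quy:4, Cal:2, Ben:2, Jae:2, Sam:2, Gus:2, Mia:2
Every vertex has even degree and the edges form a single connected piece, so an Eulerian circuit exists.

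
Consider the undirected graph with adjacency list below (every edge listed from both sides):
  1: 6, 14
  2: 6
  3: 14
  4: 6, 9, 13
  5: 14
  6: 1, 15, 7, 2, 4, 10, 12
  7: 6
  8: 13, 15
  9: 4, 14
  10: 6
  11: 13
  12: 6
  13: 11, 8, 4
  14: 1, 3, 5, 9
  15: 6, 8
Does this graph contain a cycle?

Yes

|V| = 15, |E| = 16, number of components = 1.
Since 16 > 15 - 1, a cycle must exist; for instance 6-15-8-13-4-6.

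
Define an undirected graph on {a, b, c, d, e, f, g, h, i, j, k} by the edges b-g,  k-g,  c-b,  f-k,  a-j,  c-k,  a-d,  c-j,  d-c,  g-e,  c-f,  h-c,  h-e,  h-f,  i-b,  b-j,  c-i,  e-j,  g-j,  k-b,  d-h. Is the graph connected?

A breadth-first search from a visits a, j, d, e, g, c, b, h, k, f, i — all 11 vertices — so the graph is connected.

Yes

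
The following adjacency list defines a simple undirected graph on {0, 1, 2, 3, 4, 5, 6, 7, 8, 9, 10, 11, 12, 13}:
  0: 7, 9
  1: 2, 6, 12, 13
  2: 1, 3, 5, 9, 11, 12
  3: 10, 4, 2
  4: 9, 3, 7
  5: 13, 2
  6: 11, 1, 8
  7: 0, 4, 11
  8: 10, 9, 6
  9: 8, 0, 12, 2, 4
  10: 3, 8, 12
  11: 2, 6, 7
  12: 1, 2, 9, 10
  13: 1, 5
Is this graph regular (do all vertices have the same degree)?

No

Degrees: 0:2, 1:4, 2:6, 3:3, 4:3, 5:2, 6:3, 7:3, 8:3, 9:5, 10:3, 11:3, 12:4, 13:2
Vertex 0 has degree 2 while 2 has degree 6, so the graph is not regular.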